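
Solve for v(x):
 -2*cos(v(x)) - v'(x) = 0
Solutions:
 v(x) = pi - asin((C1 + exp(4*x))/(C1 - exp(4*x)))
 v(x) = asin((C1 + exp(4*x))/(C1 - exp(4*x)))


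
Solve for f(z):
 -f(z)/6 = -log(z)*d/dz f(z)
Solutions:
 f(z) = C1*exp(li(z)/6)


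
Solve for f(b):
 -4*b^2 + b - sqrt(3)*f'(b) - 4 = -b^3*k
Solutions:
 f(b) = C1 + sqrt(3)*b^4*k/12 - 4*sqrt(3)*b^3/9 + sqrt(3)*b^2/6 - 4*sqrt(3)*b/3


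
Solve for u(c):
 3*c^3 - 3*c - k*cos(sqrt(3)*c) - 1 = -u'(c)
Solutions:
 u(c) = C1 - 3*c^4/4 + 3*c^2/2 + c + sqrt(3)*k*sin(sqrt(3)*c)/3


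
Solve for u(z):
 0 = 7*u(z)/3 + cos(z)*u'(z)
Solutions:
 u(z) = C1*(sin(z) - 1)^(7/6)/(sin(z) + 1)^(7/6)


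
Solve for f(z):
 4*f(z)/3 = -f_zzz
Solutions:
 f(z) = C3*exp(-6^(2/3)*z/3) + (C1*sin(2^(2/3)*3^(1/6)*z/2) + C2*cos(2^(2/3)*3^(1/6)*z/2))*exp(6^(2/3)*z/6)


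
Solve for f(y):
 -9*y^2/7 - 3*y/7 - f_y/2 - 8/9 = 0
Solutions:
 f(y) = C1 - 6*y^3/7 - 3*y^2/7 - 16*y/9


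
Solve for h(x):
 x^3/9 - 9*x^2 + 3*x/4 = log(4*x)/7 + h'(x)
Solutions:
 h(x) = C1 + x^4/36 - 3*x^3 + 3*x^2/8 - x*log(x)/7 - 2*x*log(2)/7 + x/7


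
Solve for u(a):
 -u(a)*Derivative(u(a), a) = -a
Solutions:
 u(a) = -sqrt(C1 + a^2)
 u(a) = sqrt(C1 + a^2)


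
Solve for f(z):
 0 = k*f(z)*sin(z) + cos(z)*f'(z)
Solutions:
 f(z) = C1*exp(k*log(cos(z)))


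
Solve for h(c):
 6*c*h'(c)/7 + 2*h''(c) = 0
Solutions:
 h(c) = C1 + C2*erf(sqrt(42)*c/14)


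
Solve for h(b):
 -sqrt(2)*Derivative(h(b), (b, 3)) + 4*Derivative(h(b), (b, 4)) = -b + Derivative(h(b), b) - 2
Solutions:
 h(b) = C1 + C2*exp(b*(-2^(1/3)*(sqrt(2) + 108 + sqrt(-2 + (sqrt(2) + 108)^2))^(1/3) - 2^(2/3)/(sqrt(2) + 108 + sqrt(-2 + (sqrt(2) + 108)^2))^(1/3) + 2*sqrt(2))/24)*sin(2^(1/3)*sqrt(3)*b*(-(sqrt(2) + 108 + sqrt(-2 + (sqrt(2) + 108)^2))^(1/3) + 2^(1/3)/(sqrt(2) + 108 + sqrt(-2 + (sqrt(2) + 108)^2))^(1/3))/24) + C3*exp(b*(-2^(1/3)*(sqrt(2) + 108 + sqrt(-2 + (sqrt(2) + 108)^2))^(1/3) - 2^(2/3)/(sqrt(2) + 108 + sqrt(-2 + (sqrt(2) + 108)^2))^(1/3) + 2*sqrt(2))/24)*cos(2^(1/3)*sqrt(3)*b*(-(sqrt(2) + 108 + sqrt(-2 + (sqrt(2) + 108)^2))^(1/3) + 2^(1/3)/(sqrt(2) + 108 + sqrt(-2 + (sqrt(2) + 108)^2))^(1/3))/24) + C4*exp(b*(2^(2/3)/(sqrt(2) + 108 + sqrt(-2 + (sqrt(2) + 108)^2))^(1/3) + sqrt(2) + 2^(1/3)*(sqrt(2) + 108 + sqrt(-2 + (sqrt(2) + 108)^2))^(1/3))/12) + b^2/2 + 2*b


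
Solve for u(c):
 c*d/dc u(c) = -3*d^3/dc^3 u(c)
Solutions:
 u(c) = C1 + Integral(C2*airyai(-3^(2/3)*c/3) + C3*airybi(-3^(2/3)*c/3), c)


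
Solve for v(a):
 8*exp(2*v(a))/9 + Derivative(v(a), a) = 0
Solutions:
 v(a) = log(-1/(C1 - 8*a))/2 - log(2)/2 + log(3)
 v(a) = log(-sqrt(1/(C1 + 8*a))) - log(2)/2 + log(3)


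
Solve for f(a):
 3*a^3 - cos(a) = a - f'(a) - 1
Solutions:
 f(a) = C1 - 3*a^4/4 + a^2/2 - a + sin(a)


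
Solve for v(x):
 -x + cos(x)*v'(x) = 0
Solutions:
 v(x) = C1 + Integral(x/cos(x), x)


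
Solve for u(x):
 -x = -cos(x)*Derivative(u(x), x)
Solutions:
 u(x) = C1 + Integral(x/cos(x), x)


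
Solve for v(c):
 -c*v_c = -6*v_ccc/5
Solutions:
 v(c) = C1 + Integral(C2*airyai(5^(1/3)*6^(2/3)*c/6) + C3*airybi(5^(1/3)*6^(2/3)*c/6), c)


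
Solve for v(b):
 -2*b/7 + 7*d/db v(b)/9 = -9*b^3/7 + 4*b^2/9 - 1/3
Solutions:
 v(b) = C1 - 81*b^4/196 + 4*b^3/21 + 9*b^2/49 - 3*b/7


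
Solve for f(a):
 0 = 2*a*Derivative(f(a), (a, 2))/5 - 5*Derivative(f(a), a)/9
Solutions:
 f(a) = C1 + C2*a^(43/18)


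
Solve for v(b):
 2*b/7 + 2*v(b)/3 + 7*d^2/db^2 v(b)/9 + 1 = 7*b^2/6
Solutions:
 v(b) = C1*sin(sqrt(42)*b/7) + C2*cos(sqrt(42)*b/7) + 7*b^2/4 - 3*b/7 - 67/12


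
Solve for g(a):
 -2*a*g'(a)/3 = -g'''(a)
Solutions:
 g(a) = C1 + Integral(C2*airyai(2^(1/3)*3^(2/3)*a/3) + C3*airybi(2^(1/3)*3^(2/3)*a/3), a)


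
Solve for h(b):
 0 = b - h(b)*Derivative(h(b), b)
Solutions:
 h(b) = -sqrt(C1 + b^2)
 h(b) = sqrt(C1 + b^2)


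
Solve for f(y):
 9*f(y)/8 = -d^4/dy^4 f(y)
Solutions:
 f(y) = (C1*sin(2^(3/4)*sqrt(3)*y/4) + C2*cos(2^(3/4)*sqrt(3)*y/4))*exp(-2^(3/4)*sqrt(3)*y/4) + (C3*sin(2^(3/4)*sqrt(3)*y/4) + C4*cos(2^(3/4)*sqrt(3)*y/4))*exp(2^(3/4)*sqrt(3)*y/4)


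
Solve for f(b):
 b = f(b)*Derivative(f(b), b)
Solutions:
 f(b) = -sqrt(C1 + b^2)
 f(b) = sqrt(C1 + b^2)


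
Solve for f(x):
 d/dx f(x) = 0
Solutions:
 f(x) = C1


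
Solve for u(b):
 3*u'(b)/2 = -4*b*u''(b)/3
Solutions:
 u(b) = C1 + C2/b^(1/8)


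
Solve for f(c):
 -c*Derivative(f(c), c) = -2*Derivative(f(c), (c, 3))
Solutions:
 f(c) = C1 + Integral(C2*airyai(2^(2/3)*c/2) + C3*airybi(2^(2/3)*c/2), c)


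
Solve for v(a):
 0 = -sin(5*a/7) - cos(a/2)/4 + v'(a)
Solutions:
 v(a) = C1 + sin(a/2)/2 - 7*cos(5*a/7)/5


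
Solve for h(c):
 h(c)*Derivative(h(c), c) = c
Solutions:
 h(c) = -sqrt(C1 + c^2)
 h(c) = sqrt(C1 + c^2)


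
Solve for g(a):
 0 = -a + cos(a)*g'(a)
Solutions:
 g(a) = C1 + Integral(a/cos(a), a)


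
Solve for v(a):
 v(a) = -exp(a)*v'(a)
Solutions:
 v(a) = C1*exp(exp(-a))


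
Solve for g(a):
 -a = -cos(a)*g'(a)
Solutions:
 g(a) = C1 + Integral(a/cos(a), a)


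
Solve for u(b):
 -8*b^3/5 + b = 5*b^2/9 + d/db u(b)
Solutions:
 u(b) = C1 - 2*b^4/5 - 5*b^3/27 + b^2/2


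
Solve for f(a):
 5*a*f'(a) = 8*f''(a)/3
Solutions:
 f(a) = C1 + C2*erfi(sqrt(15)*a/4)


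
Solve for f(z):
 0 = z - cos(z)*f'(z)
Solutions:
 f(z) = C1 + Integral(z/cos(z), z)


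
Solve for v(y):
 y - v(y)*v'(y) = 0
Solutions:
 v(y) = -sqrt(C1 + y^2)
 v(y) = sqrt(C1 + y^2)


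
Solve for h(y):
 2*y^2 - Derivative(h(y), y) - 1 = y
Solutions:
 h(y) = C1 + 2*y^3/3 - y^2/2 - y


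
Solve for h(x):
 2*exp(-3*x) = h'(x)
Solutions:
 h(x) = C1 - 2*exp(-3*x)/3


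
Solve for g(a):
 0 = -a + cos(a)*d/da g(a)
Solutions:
 g(a) = C1 + Integral(a/cos(a), a)


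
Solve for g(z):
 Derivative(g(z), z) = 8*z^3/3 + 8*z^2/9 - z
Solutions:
 g(z) = C1 + 2*z^4/3 + 8*z^3/27 - z^2/2


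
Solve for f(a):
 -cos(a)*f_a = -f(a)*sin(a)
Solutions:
 f(a) = C1/cos(a)


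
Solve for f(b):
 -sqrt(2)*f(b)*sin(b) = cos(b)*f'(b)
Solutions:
 f(b) = C1*cos(b)^(sqrt(2))


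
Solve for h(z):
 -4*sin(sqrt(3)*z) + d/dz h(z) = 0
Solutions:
 h(z) = C1 - 4*sqrt(3)*cos(sqrt(3)*z)/3


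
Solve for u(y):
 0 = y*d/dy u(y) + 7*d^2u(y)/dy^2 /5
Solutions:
 u(y) = C1 + C2*erf(sqrt(70)*y/14)


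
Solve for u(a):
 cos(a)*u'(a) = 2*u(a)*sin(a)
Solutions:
 u(a) = C1/cos(a)^2


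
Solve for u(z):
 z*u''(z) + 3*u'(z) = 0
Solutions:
 u(z) = C1 + C2/z^2


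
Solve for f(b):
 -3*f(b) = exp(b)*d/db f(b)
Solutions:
 f(b) = C1*exp(3*exp(-b))


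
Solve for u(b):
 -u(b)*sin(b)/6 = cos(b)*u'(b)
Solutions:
 u(b) = C1*cos(b)^(1/6)


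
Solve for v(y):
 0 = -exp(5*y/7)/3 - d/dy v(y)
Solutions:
 v(y) = C1 - 7*exp(5*y/7)/15


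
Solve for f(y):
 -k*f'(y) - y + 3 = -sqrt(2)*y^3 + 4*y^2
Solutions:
 f(y) = C1 + sqrt(2)*y^4/(4*k) - 4*y^3/(3*k) - y^2/(2*k) + 3*y/k


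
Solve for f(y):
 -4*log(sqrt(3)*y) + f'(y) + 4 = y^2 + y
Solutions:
 f(y) = C1 + y^3/3 + y^2/2 + 4*y*log(y) - 8*y + y*log(9)


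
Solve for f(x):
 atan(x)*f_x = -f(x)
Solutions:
 f(x) = C1*exp(-Integral(1/atan(x), x))


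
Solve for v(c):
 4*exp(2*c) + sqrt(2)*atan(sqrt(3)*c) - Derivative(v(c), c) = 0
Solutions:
 v(c) = C1 + sqrt(2)*(c*atan(sqrt(3)*c) - sqrt(3)*log(3*c^2 + 1)/6) + 2*exp(2*c)


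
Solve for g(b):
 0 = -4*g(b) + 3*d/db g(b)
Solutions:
 g(b) = C1*exp(4*b/3)


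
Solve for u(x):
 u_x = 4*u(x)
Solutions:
 u(x) = C1*exp(4*x)


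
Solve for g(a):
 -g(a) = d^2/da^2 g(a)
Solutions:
 g(a) = C1*sin(a) + C2*cos(a)


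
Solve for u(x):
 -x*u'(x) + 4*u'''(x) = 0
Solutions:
 u(x) = C1 + Integral(C2*airyai(2^(1/3)*x/2) + C3*airybi(2^(1/3)*x/2), x)


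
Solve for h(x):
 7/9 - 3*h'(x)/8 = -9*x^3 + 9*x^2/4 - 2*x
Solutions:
 h(x) = C1 + 6*x^4 - 2*x^3 + 8*x^2/3 + 56*x/27


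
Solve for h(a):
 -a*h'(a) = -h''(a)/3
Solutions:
 h(a) = C1 + C2*erfi(sqrt(6)*a/2)


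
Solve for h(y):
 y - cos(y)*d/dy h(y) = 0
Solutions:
 h(y) = C1 + Integral(y/cos(y), y)


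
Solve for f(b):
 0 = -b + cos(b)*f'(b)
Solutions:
 f(b) = C1 + Integral(b/cos(b), b)


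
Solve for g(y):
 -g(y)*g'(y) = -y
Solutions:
 g(y) = -sqrt(C1 + y^2)
 g(y) = sqrt(C1 + y^2)


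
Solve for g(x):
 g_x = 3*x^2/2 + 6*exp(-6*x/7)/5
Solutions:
 g(x) = C1 + x^3/2 - 7*exp(-6*x/7)/5


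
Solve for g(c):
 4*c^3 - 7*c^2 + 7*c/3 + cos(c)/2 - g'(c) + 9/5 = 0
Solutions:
 g(c) = C1 + c^4 - 7*c^3/3 + 7*c^2/6 + 9*c/5 + sin(c)/2


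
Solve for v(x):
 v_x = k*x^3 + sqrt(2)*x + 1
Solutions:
 v(x) = C1 + k*x^4/4 + sqrt(2)*x^2/2 + x


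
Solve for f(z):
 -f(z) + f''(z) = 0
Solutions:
 f(z) = C1*exp(-z) + C2*exp(z)


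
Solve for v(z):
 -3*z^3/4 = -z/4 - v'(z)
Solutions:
 v(z) = C1 + 3*z^4/16 - z^2/8


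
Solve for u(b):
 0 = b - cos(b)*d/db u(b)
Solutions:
 u(b) = C1 + Integral(b/cos(b), b)


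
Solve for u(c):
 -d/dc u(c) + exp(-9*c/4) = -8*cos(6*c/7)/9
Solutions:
 u(c) = C1 + 28*sin(6*c/7)/27 - 4*exp(-9*c/4)/9


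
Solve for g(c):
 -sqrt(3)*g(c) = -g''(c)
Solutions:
 g(c) = C1*exp(-3^(1/4)*c) + C2*exp(3^(1/4)*c)


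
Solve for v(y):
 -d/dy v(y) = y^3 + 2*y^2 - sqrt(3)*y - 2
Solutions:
 v(y) = C1 - y^4/4 - 2*y^3/3 + sqrt(3)*y^2/2 + 2*y


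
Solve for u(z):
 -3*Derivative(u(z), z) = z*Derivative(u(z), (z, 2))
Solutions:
 u(z) = C1 + C2/z^2


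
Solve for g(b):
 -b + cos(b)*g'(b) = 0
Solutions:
 g(b) = C1 + Integral(b/cos(b), b)


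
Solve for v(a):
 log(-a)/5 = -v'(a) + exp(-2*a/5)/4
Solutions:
 v(a) = C1 - a*log(-a)/5 + a/5 - 5*exp(-2*a/5)/8


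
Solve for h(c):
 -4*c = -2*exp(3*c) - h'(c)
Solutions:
 h(c) = C1 + 2*c^2 - 2*exp(3*c)/3


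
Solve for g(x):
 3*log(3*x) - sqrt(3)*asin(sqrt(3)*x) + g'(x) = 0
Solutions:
 g(x) = C1 - 3*x*log(x) - 3*x*log(3) + 3*x + sqrt(3)*(x*asin(sqrt(3)*x) + sqrt(3)*sqrt(1 - 3*x^2)/3)


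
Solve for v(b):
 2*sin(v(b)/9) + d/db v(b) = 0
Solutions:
 2*b + 9*log(cos(v(b)/9) - 1)/2 - 9*log(cos(v(b)/9) + 1)/2 = C1


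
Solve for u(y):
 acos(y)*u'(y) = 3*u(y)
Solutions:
 u(y) = C1*exp(3*Integral(1/acos(y), y))


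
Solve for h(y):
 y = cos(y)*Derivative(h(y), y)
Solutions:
 h(y) = C1 + Integral(y/cos(y), y)


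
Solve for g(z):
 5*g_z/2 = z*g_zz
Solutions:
 g(z) = C1 + C2*z^(7/2)


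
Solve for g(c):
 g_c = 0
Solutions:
 g(c) = C1


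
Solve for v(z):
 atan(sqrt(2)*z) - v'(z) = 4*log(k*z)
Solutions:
 v(z) = C1 - 4*z*log(k*z) + z*atan(sqrt(2)*z) + 4*z - sqrt(2)*log(2*z^2 + 1)/4


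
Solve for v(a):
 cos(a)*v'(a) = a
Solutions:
 v(a) = C1 + Integral(a/cos(a), a)


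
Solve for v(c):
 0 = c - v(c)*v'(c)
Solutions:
 v(c) = -sqrt(C1 + c^2)
 v(c) = sqrt(C1 + c^2)


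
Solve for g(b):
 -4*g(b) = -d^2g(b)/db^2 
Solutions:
 g(b) = C1*exp(-2*b) + C2*exp(2*b)


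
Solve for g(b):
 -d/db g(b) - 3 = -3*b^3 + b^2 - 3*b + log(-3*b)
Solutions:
 g(b) = C1 + 3*b^4/4 - b^3/3 + 3*b^2/2 - b*log(-b) + b*(-2 - log(3))


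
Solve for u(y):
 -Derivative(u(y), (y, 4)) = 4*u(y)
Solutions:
 u(y) = (C1*sin(y) + C2*cos(y))*exp(-y) + (C3*sin(y) + C4*cos(y))*exp(y)


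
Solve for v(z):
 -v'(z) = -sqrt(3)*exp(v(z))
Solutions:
 v(z) = log(-1/(C1 + sqrt(3)*z))


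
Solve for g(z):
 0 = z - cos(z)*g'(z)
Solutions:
 g(z) = C1 + Integral(z/cos(z), z)


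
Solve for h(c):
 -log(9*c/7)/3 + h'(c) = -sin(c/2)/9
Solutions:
 h(c) = C1 + c*log(c)/3 - c*log(7) - c/3 + 2*c*log(21)/3 + 2*cos(c/2)/9


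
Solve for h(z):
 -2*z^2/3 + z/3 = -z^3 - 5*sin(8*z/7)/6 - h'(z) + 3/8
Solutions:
 h(z) = C1 - z^4/4 + 2*z^3/9 - z^2/6 + 3*z/8 + 35*cos(8*z/7)/48


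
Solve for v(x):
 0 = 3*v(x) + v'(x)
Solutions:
 v(x) = C1*exp(-3*x)


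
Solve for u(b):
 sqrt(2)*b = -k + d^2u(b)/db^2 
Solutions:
 u(b) = C1 + C2*b + sqrt(2)*b^3/6 + b^2*k/2


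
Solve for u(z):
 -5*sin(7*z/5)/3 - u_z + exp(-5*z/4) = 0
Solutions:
 u(z) = C1 + 25*cos(7*z/5)/21 - 4*exp(-5*z/4)/5


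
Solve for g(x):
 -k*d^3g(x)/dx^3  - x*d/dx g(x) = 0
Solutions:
 g(x) = C1 + Integral(C2*airyai(x*(-1/k)^(1/3)) + C3*airybi(x*(-1/k)^(1/3)), x)


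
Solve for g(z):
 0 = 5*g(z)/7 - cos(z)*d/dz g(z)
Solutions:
 g(z) = C1*(sin(z) + 1)^(5/14)/(sin(z) - 1)^(5/14)


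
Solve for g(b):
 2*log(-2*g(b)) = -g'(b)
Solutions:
 Integral(1/(log(-_y) + log(2)), (_y, g(b)))/2 = C1 - b


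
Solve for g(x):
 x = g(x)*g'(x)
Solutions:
 g(x) = -sqrt(C1 + x^2)
 g(x) = sqrt(C1 + x^2)


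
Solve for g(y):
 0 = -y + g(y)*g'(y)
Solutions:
 g(y) = -sqrt(C1 + y^2)
 g(y) = sqrt(C1 + y^2)


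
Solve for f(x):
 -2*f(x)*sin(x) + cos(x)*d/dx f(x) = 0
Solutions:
 f(x) = C1/cos(x)^2


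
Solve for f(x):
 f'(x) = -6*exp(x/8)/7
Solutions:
 f(x) = C1 - 48*exp(x/8)/7


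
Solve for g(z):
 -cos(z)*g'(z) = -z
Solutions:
 g(z) = C1 + Integral(z/cos(z), z)


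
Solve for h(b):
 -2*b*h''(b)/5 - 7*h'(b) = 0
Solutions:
 h(b) = C1 + C2/b^(33/2)


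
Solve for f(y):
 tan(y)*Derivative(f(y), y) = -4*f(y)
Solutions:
 f(y) = C1/sin(y)^4


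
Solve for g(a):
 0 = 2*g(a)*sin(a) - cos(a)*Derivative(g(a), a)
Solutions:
 g(a) = C1/cos(a)^2


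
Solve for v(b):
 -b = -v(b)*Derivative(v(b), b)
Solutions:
 v(b) = -sqrt(C1 + b^2)
 v(b) = sqrt(C1 + b^2)


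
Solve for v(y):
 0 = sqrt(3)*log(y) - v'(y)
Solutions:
 v(y) = C1 + sqrt(3)*y*log(y) - sqrt(3)*y


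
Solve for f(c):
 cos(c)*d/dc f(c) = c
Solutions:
 f(c) = C1 + Integral(c/cos(c), c)


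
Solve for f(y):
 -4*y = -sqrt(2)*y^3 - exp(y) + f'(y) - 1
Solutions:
 f(y) = C1 + sqrt(2)*y^4/4 - 2*y^2 + y + exp(y)


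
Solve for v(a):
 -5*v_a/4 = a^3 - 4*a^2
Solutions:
 v(a) = C1 - a^4/5 + 16*a^3/15


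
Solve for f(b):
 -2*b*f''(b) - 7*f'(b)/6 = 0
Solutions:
 f(b) = C1 + C2*b^(5/12)


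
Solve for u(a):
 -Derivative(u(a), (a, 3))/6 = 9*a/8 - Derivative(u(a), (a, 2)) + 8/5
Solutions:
 u(a) = C1 + C2*a + C3*exp(6*a) + 3*a^3/16 + 143*a^2/160


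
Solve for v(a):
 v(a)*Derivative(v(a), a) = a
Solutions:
 v(a) = -sqrt(C1 + a^2)
 v(a) = sqrt(C1 + a^2)


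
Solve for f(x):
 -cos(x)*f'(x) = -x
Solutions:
 f(x) = C1 + Integral(x/cos(x), x)


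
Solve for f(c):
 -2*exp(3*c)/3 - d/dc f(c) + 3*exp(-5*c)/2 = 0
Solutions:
 f(c) = C1 - 2*exp(3*c)/9 - 3*exp(-5*c)/10


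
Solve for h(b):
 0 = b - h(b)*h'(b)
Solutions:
 h(b) = -sqrt(C1 + b^2)
 h(b) = sqrt(C1 + b^2)


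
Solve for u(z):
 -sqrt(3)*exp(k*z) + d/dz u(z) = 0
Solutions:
 u(z) = C1 + sqrt(3)*exp(k*z)/k


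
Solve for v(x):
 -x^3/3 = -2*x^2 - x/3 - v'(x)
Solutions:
 v(x) = C1 + x^4/12 - 2*x^3/3 - x^2/6


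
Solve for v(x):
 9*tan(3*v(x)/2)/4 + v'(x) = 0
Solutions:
 v(x) = -2*asin(C1*exp(-27*x/8))/3 + 2*pi/3
 v(x) = 2*asin(C1*exp(-27*x/8))/3


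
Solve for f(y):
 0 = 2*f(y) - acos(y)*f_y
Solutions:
 f(y) = C1*exp(2*Integral(1/acos(y), y))


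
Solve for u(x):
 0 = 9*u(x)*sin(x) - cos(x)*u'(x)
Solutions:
 u(x) = C1/cos(x)^9


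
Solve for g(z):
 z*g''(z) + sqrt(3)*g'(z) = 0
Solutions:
 g(z) = C1 + C2*z^(1 - sqrt(3))


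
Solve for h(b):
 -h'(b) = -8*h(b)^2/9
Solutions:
 h(b) = -9/(C1 + 8*b)


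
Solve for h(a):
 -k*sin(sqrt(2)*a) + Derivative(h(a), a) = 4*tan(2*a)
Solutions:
 h(a) = C1 - sqrt(2)*k*cos(sqrt(2)*a)/2 - 2*log(cos(2*a))


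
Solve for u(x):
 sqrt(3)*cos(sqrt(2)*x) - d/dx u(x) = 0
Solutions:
 u(x) = C1 + sqrt(6)*sin(sqrt(2)*x)/2


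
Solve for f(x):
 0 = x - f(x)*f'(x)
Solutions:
 f(x) = -sqrt(C1 + x^2)
 f(x) = sqrt(C1 + x^2)


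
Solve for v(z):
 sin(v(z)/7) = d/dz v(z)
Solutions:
 -z + 7*log(cos(v(z)/7) - 1)/2 - 7*log(cos(v(z)/7) + 1)/2 = C1


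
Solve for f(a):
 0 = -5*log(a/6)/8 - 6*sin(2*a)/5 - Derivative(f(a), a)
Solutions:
 f(a) = C1 - 5*a*log(a)/8 + 5*a/8 + 5*a*log(6)/8 + 3*cos(2*a)/5


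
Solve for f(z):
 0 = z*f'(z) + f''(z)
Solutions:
 f(z) = C1 + C2*erf(sqrt(2)*z/2)


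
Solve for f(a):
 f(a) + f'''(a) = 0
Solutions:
 f(a) = C3*exp(-a) + (C1*sin(sqrt(3)*a/2) + C2*cos(sqrt(3)*a/2))*exp(a/2)


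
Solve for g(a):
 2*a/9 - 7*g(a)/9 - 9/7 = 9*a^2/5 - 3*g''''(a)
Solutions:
 g(a) = C1*exp(-21^(1/4)*a/3) + C2*exp(21^(1/4)*a/3) + C3*sin(21^(1/4)*a/3) + C4*cos(21^(1/4)*a/3) - 81*a^2/35 + 2*a/7 - 81/49


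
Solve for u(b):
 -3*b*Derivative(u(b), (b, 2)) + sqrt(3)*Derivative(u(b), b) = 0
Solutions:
 u(b) = C1 + C2*b^(sqrt(3)/3 + 1)


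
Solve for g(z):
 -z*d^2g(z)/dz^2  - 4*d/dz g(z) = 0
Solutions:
 g(z) = C1 + C2/z^3


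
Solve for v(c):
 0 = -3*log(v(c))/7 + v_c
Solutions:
 li(v(c)) = C1 + 3*c/7


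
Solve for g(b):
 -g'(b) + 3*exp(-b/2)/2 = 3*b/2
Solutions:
 g(b) = C1 - 3*b^2/4 - 3*exp(-b/2)


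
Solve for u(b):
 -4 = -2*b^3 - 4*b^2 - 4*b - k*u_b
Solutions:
 u(b) = C1 - b^4/(2*k) - 4*b^3/(3*k) - 2*b^2/k + 4*b/k


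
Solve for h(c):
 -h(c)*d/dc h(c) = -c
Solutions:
 h(c) = -sqrt(C1 + c^2)
 h(c) = sqrt(C1 + c^2)


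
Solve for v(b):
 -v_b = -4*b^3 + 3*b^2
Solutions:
 v(b) = C1 + b^4 - b^3


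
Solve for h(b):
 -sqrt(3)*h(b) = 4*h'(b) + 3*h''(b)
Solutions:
 h(b) = (C1*sin(b*sqrt(-4 + 3*sqrt(3))/3) + C2*cos(b*sqrt(-4 + 3*sqrt(3))/3))*exp(-2*b/3)


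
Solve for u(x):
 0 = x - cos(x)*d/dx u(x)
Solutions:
 u(x) = C1 + Integral(x/cos(x), x)


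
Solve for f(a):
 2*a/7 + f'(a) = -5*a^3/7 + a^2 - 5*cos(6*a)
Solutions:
 f(a) = C1 - 5*a^4/28 + a^3/3 - a^2/7 - 5*sin(6*a)/6


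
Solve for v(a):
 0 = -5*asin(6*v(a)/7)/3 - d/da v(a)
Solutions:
 Integral(1/asin(6*_y/7), (_y, v(a))) = C1 - 5*a/3


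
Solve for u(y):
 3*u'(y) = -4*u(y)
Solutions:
 u(y) = C1*exp(-4*y/3)


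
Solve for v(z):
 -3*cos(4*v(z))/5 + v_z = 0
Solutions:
 -3*z/5 - log(sin(4*v(z)) - 1)/8 + log(sin(4*v(z)) + 1)/8 = C1


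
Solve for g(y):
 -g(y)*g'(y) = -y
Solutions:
 g(y) = -sqrt(C1 + y^2)
 g(y) = sqrt(C1 + y^2)


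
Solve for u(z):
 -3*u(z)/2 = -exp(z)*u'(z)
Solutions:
 u(z) = C1*exp(-3*exp(-z)/2)


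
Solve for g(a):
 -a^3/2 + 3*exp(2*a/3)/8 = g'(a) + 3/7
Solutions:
 g(a) = C1 - a^4/8 - 3*a/7 + 9*exp(2*a/3)/16


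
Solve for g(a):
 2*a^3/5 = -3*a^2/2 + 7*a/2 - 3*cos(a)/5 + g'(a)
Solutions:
 g(a) = C1 + a^4/10 + a^3/2 - 7*a^2/4 + 3*sin(a)/5


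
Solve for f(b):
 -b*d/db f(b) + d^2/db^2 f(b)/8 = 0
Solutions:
 f(b) = C1 + C2*erfi(2*b)


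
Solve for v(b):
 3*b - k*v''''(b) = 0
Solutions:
 v(b) = C1 + C2*b + C3*b^2 + C4*b^3 + b^5/(40*k)


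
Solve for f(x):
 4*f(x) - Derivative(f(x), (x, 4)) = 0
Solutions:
 f(x) = C1*exp(-sqrt(2)*x) + C2*exp(sqrt(2)*x) + C3*sin(sqrt(2)*x) + C4*cos(sqrt(2)*x)


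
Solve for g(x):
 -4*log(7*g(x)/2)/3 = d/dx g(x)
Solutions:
 -3*Integral(1/(-log(_y) - log(7) + log(2)), (_y, g(x)))/4 = C1 - x


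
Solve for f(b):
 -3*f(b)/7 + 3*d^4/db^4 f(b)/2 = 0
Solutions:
 f(b) = C1*exp(-2^(1/4)*7^(3/4)*b/7) + C2*exp(2^(1/4)*7^(3/4)*b/7) + C3*sin(2^(1/4)*7^(3/4)*b/7) + C4*cos(2^(1/4)*7^(3/4)*b/7)


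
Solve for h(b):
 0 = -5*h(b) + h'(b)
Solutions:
 h(b) = C1*exp(5*b)


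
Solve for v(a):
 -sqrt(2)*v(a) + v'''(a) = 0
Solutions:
 v(a) = C3*exp(2^(1/6)*a) + (C1*sin(2^(1/6)*sqrt(3)*a/2) + C2*cos(2^(1/6)*sqrt(3)*a/2))*exp(-2^(1/6)*a/2)


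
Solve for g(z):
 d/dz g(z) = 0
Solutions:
 g(z) = C1


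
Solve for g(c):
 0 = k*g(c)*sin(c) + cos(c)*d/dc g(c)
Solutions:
 g(c) = C1*exp(k*log(cos(c)))


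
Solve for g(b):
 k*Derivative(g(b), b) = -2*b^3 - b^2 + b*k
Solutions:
 g(b) = C1 - b^4/(2*k) - b^3/(3*k) + b^2/2


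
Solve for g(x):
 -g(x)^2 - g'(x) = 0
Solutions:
 g(x) = 1/(C1 + x)


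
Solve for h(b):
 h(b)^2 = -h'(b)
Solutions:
 h(b) = 1/(C1 + b)


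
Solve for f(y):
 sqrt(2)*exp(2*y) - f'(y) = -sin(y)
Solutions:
 f(y) = C1 + sqrt(2)*exp(2*y)/2 - cos(y)


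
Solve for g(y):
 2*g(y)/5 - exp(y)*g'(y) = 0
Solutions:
 g(y) = C1*exp(-2*exp(-y)/5)


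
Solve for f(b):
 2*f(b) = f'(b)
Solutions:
 f(b) = C1*exp(2*b)


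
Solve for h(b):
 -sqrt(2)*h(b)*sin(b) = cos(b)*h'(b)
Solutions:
 h(b) = C1*cos(b)^(sqrt(2))


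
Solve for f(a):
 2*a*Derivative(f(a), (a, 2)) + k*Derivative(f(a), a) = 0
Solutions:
 f(a) = C1 + a^(1 - re(k)/2)*(C2*sin(log(a)*Abs(im(k))/2) + C3*cos(log(a)*im(k)/2))


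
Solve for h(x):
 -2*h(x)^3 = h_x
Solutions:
 h(x) = -sqrt(2)*sqrt(-1/(C1 - 2*x))/2
 h(x) = sqrt(2)*sqrt(-1/(C1 - 2*x))/2


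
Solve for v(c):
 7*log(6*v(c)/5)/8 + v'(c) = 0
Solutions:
 -8*Integral(1/(-log(_y) - log(6) + log(5)), (_y, v(c)))/7 = C1 - c


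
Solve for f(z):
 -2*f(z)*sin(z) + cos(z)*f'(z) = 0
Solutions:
 f(z) = C1/cos(z)^2


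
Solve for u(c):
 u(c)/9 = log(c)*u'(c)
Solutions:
 u(c) = C1*exp(li(c)/9)


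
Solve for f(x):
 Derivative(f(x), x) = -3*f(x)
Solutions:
 f(x) = C1*exp(-3*x)


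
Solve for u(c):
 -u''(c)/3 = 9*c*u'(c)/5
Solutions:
 u(c) = C1 + C2*erf(3*sqrt(30)*c/10)


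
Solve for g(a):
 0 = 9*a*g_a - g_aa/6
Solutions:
 g(a) = C1 + C2*erfi(3*sqrt(3)*a)


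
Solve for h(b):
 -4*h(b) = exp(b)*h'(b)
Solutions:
 h(b) = C1*exp(4*exp(-b))


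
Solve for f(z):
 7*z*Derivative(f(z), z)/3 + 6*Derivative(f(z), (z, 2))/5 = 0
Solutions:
 f(z) = C1 + C2*erf(sqrt(35)*z/6)


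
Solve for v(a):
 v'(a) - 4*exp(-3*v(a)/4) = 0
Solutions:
 v(a) = 4*log(C1 + 3*a)/3
 v(a) = 4*log((-1 - sqrt(3)*I)*(C1 + 3*a)^(1/3)/2)
 v(a) = 4*log((-1 + sqrt(3)*I)*(C1 + 3*a)^(1/3)/2)


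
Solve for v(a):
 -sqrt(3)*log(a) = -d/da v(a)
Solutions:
 v(a) = C1 + sqrt(3)*a*log(a) - sqrt(3)*a


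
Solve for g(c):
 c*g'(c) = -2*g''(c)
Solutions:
 g(c) = C1 + C2*erf(c/2)


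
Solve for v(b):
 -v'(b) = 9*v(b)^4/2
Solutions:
 v(b) = 2^(1/3)*(1/(C1 + 27*b))^(1/3)
 v(b) = 2^(1/3)*(-3^(2/3) - 3*3^(1/6)*I)*(1/(C1 + 9*b))^(1/3)/6
 v(b) = 2^(1/3)*(-3^(2/3) + 3*3^(1/6)*I)*(1/(C1 + 9*b))^(1/3)/6


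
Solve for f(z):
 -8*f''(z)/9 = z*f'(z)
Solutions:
 f(z) = C1 + C2*erf(3*z/4)


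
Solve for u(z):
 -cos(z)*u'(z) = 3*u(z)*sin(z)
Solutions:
 u(z) = C1*cos(z)^3


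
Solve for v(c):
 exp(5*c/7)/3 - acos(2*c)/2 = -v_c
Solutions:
 v(c) = C1 + c*acos(2*c)/2 - sqrt(1 - 4*c^2)/4 - 7*exp(5*c/7)/15


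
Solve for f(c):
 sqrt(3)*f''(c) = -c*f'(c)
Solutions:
 f(c) = C1 + C2*erf(sqrt(2)*3^(3/4)*c/6)


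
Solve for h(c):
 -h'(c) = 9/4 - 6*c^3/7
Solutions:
 h(c) = C1 + 3*c^4/14 - 9*c/4


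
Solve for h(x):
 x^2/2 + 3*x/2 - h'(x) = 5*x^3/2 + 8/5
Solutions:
 h(x) = C1 - 5*x^4/8 + x^3/6 + 3*x^2/4 - 8*x/5


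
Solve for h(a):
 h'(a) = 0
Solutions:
 h(a) = C1


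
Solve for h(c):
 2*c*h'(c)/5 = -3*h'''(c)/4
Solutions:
 h(c) = C1 + Integral(C2*airyai(-2*15^(2/3)*c/15) + C3*airybi(-2*15^(2/3)*c/15), c)


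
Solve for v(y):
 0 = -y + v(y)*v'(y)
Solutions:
 v(y) = -sqrt(C1 + y^2)
 v(y) = sqrt(C1 + y^2)


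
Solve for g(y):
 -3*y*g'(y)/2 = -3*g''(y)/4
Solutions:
 g(y) = C1 + C2*erfi(y)


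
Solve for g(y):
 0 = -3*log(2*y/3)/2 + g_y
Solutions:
 g(y) = C1 + 3*y*log(y)/2 - 3*y*log(3)/2 - 3*y/2 + 3*y*log(2)/2


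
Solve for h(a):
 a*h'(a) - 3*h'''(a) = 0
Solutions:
 h(a) = C1 + Integral(C2*airyai(3^(2/3)*a/3) + C3*airybi(3^(2/3)*a/3), a)


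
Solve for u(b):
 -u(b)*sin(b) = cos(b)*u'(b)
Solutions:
 u(b) = C1*cos(b)


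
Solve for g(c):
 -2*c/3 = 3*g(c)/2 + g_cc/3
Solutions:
 g(c) = C1*sin(3*sqrt(2)*c/2) + C2*cos(3*sqrt(2)*c/2) - 4*c/9


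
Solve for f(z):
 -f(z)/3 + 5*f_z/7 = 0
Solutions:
 f(z) = C1*exp(7*z/15)


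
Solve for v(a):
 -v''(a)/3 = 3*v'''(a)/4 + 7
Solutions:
 v(a) = C1 + C2*a + C3*exp(-4*a/9) - 21*a^2/2


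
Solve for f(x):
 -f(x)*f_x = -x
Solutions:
 f(x) = -sqrt(C1 + x^2)
 f(x) = sqrt(C1 + x^2)


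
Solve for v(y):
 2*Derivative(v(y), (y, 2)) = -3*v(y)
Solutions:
 v(y) = C1*sin(sqrt(6)*y/2) + C2*cos(sqrt(6)*y/2)


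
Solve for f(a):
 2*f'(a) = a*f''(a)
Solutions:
 f(a) = C1 + C2*a^3


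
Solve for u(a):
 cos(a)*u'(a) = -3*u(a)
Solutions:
 u(a) = C1*(sin(a) - 1)^(3/2)/(sin(a) + 1)^(3/2)


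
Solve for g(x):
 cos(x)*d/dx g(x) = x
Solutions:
 g(x) = C1 + Integral(x/cos(x), x)


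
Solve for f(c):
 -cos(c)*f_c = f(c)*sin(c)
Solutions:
 f(c) = C1*cos(c)


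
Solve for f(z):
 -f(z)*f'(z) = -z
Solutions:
 f(z) = -sqrt(C1 + z^2)
 f(z) = sqrt(C1 + z^2)


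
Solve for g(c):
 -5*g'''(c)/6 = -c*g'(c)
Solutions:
 g(c) = C1 + Integral(C2*airyai(5^(2/3)*6^(1/3)*c/5) + C3*airybi(5^(2/3)*6^(1/3)*c/5), c)


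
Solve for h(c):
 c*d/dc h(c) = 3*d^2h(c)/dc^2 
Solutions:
 h(c) = C1 + C2*erfi(sqrt(6)*c/6)


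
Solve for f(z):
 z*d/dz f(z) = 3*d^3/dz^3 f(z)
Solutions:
 f(z) = C1 + Integral(C2*airyai(3^(2/3)*z/3) + C3*airybi(3^(2/3)*z/3), z)


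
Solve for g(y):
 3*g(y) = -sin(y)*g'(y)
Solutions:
 g(y) = C1*(cos(y) + 1)^(3/2)/(cos(y) - 1)^(3/2)


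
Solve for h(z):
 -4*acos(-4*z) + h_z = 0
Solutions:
 h(z) = C1 + 4*z*acos(-4*z) + sqrt(1 - 16*z^2)


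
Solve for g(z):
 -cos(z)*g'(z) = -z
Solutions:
 g(z) = C1 + Integral(z/cos(z), z)


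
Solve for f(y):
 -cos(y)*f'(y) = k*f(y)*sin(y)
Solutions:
 f(y) = C1*exp(k*log(cos(y)))


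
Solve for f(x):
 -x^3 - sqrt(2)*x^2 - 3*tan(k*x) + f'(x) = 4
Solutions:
 f(x) = C1 + x^4/4 + sqrt(2)*x^3/3 + 4*x + 3*Piecewise((-log(cos(k*x))/k, Ne(k, 0)), (0, True))


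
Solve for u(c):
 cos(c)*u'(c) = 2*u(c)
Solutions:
 u(c) = C1*(sin(c) + 1)/(sin(c) - 1)


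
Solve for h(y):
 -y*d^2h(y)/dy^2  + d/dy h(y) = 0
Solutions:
 h(y) = C1 + C2*y^2


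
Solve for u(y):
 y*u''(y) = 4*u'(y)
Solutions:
 u(y) = C1 + C2*y^5


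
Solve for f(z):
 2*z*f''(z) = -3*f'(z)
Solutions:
 f(z) = C1 + C2/sqrt(z)


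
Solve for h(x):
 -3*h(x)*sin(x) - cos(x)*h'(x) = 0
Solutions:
 h(x) = C1*cos(x)^3


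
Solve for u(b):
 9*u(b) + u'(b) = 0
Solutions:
 u(b) = C1*exp(-9*b)


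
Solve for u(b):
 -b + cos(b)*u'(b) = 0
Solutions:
 u(b) = C1 + Integral(b/cos(b), b)


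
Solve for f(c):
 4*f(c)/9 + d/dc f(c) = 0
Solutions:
 f(c) = C1*exp(-4*c/9)


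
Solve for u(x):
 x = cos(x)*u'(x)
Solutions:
 u(x) = C1 + Integral(x/cos(x), x)


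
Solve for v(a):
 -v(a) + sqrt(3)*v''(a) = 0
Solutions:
 v(a) = C1*exp(-3^(3/4)*a/3) + C2*exp(3^(3/4)*a/3)


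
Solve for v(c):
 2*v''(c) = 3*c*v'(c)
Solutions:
 v(c) = C1 + C2*erfi(sqrt(3)*c/2)


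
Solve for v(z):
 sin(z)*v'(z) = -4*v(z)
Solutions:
 v(z) = C1*(cos(z)^2 + 2*cos(z) + 1)/(cos(z)^2 - 2*cos(z) + 1)


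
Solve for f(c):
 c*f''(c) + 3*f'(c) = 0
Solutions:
 f(c) = C1 + C2/c^2


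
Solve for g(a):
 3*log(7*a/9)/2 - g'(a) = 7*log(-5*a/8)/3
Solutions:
 g(a) = C1 - 5*a*log(a)/6 + a*(-3*log(15) + 5/6 + log(7)/2 + 2*log(5)/3 + log(896) - 7*I*pi/3)


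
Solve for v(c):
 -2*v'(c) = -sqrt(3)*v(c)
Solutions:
 v(c) = C1*exp(sqrt(3)*c/2)


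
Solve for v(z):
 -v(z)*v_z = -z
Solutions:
 v(z) = -sqrt(C1 + z^2)
 v(z) = sqrt(C1 + z^2)


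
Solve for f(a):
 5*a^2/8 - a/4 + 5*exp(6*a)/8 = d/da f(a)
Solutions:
 f(a) = C1 + 5*a^3/24 - a^2/8 + 5*exp(6*a)/48


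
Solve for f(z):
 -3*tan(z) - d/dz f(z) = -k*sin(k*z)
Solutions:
 f(z) = C1 + k*Piecewise((-cos(k*z)/k, Ne(k, 0)), (0, True)) + 3*log(cos(z))


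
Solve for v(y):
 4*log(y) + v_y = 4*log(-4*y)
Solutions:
 v(y) = C1 + 4*y*(2*log(2) + I*pi)


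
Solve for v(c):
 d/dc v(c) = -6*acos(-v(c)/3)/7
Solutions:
 Integral(1/acos(-_y/3), (_y, v(c))) = C1 - 6*c/7


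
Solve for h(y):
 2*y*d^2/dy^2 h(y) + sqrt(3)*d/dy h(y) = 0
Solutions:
 h(y) = C1 + C2*y^(1 - sqrt(3)/2)


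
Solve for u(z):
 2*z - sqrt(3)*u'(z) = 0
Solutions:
 u(z) = C1 + sqrt(3)*z^2/3


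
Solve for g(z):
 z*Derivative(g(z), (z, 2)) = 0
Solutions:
 g(z) = C1 + C2*z


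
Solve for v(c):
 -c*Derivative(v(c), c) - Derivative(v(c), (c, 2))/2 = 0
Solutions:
 v(c) = C1 + C2*erf(c)


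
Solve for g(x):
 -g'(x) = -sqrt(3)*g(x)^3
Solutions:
 g(x) = -sqrt(2)*sqrt(-1/(C1 + sqrt(3)*x))/2
 g(x) = sqrt(2)*sqrt(-1/(C1 + sqrt(3)*x))/2


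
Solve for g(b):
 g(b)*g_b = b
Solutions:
 g(b) = -sqrt(C1 + b^2)
 g(b) = sqrt(C1 + b^2)


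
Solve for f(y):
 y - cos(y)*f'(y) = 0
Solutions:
 f(y) = C1 + Integral(y/cos(y), y)


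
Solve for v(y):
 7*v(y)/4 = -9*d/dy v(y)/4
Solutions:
 v(y) = C1*exp(-7*y/9)


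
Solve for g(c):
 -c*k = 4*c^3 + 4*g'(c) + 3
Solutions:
 g(c) = C1 - c^4/4 - c^2*k/8 - 3*c/4


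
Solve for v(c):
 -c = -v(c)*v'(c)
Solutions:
 v(c) = -sqrt(C1 + c^2)
 v(c) = sqrt(C1 + c^2)


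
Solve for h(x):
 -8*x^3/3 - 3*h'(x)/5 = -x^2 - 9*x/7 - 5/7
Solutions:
 h(x) = C1 - 10*x^4/9 + 5*x^3/9 + 15*x^2/14 + 25*x/21


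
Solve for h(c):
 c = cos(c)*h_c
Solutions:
 h(c) = C1 + Integral(c/cos(c), c)


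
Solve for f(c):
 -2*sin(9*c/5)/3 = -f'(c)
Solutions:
 f(c) = C1 - 10*cos(9*c/5)/27


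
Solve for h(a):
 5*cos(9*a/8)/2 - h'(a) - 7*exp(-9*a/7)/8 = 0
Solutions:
 h(a) = C1 + 20*sin(9*a/8)/9 + 49*exp(-9*a/7)/72


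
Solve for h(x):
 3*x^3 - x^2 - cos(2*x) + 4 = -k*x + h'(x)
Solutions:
 h(x) = C1 + k*x^2/2 + 3*x^4/4 - x^3/3 + 4*x - sin(2*x)/2


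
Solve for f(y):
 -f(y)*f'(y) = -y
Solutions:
 f(y) = -sqrt(C1 + y^2)
 f(y) = sqrt(C1 + y^2)


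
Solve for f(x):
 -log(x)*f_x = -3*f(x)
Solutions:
 f(x) = C1*exp(3*li(x))


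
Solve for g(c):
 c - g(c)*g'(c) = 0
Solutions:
 g(c) = -sqrt(C1 + c^2)
 g(c) = sqrt(C1 + c^2)


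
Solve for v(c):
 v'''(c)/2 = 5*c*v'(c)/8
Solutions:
 v(c) = C1 + Integral(C2*airyai(10^(1/3)*c/2) + C3*airybi(10^(1/3)*c/2), c)


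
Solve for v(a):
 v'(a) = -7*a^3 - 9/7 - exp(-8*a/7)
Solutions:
 v(a) = C1 - 7*a^4/4 - 9*a/7 + 7*exp(-8*a/7)/8


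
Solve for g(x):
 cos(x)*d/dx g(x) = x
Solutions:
 g(x) = C1 + Integral(x/cos(x), x)


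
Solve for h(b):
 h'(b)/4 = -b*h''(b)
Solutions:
 h(b) = C1 + C2*b^(3/4)


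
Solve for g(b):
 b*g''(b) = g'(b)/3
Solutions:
 g(b) = C1 + C2*b^(4/3)


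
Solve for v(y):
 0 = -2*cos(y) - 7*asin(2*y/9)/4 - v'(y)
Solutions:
 v(y) = C1 - 7*y*asin(2*y/9)/4 - 7*sqrt(81 - 4*y^2)/8 - 2*sin(y)


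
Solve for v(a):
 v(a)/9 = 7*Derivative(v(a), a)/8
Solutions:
 v(a) = C1*exp(8*a/63)


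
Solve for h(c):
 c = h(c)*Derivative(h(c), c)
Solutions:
 h(c) = -sqrt(C1 + c^2)
 h(c) = sqrt(C1 + c^2)


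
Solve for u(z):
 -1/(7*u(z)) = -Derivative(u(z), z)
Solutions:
 u(z) = -sqrt(C1 + 14*z)/7
 u(z) = sqrt(C1 + 14*z)/7


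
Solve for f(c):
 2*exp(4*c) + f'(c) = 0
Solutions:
 f(c) = C1 - exp(4*c)/2


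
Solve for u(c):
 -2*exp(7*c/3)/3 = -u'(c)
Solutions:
 u(c) = C1 + 2*exp(7*c/3)/7


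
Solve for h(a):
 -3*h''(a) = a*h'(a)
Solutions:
 h(a) = C1 + C2*erf(sqrt(6)*a/6)


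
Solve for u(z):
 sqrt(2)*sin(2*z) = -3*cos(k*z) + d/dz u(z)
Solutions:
 u(z) = C1 - sqrt(2)*cos(2*z)/2 + 3*sin(k*z)/k


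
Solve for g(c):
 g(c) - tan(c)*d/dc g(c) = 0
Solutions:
 g(c) = C1*sin(c)


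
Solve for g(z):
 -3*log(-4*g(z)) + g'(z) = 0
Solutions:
 -Integral(1/(log(-_y) + 2*log(2)), (_y, g(z)))/3 = C1 - z


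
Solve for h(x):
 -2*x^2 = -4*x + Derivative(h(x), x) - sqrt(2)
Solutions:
 h(x) = C1 - 2*x^3/3 + 2*x^2 + sqrt(2)*x


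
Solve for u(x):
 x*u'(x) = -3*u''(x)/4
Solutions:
 u(x) = C1 + C2*erf(sqrt(6)*x/3)


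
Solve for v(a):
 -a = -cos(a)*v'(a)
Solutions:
 v(a) = C1 + Integral(a/cos(a), a)


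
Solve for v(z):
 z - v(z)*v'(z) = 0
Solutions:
 v(z) = -sqrt(C1 + z^2)
 v(z) = sqrt(C1 + z^2)


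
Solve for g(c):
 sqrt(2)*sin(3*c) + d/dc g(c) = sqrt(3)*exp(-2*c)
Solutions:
 g(c) = C1 + sqrt(2)*cos(3*c)/3 - sqrt(3)*exp(-2*c)/2


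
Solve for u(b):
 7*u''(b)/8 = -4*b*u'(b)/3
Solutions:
 u(b) = C1 + C2*erf(4*sqrt(21)*b/21)


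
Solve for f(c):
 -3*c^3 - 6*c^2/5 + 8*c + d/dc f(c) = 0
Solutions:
 f(c) = C1 + 3*c^4/4 + 2*c^3/5 - 4*c^2


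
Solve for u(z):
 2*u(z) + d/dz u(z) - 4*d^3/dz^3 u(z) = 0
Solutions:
 u(z) = C1*exp(-3^(1/3)*z*(3^(1/3)/(sqrt(321) + 18)^(1/3) + (sqrt(321) + 18)^(1/3))/12)*sin(3^(1/6)*z*(-3^(2/3)*(sqrt(321) + 18)^(1/3) + 3/(sqrt(321) + 18)^(1/3))/12) + C2*exp(-3^(1/3)*z*(3^(1/3)/(sqrt(321) + 18)^(1/3) + (sqrt(321) + 18)^(1/3))/12)*cos(3^(1/6)*z*(-3^(2/3)*(sqrt(321) + 18)^(1/3) + 3/(sqrt(321) + 18)^(1/3))/12) + C3*exp(3^(1/3)*z*(3^(1/3)/(sqrt(321) + 18)^(1/3) + (sqrt(321) + 18)^(1/3))/6)


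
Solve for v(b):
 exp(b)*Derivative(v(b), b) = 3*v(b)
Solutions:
 v(b) = C1*exp(-3*exp(-b))


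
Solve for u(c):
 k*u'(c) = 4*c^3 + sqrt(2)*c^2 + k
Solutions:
 u(c) = C1 + c^4/k + sqrt(2)*c^3/(3*k) + c


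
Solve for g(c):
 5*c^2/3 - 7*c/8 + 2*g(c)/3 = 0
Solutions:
 g(c) = c*(21 - 40*c)/16


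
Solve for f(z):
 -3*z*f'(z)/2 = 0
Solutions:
 f(z) = C1


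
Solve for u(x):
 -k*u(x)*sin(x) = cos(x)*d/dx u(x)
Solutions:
 u(x) = C1*exp(k*log(cos(x)))


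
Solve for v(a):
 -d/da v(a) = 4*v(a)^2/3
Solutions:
 v(a) = 3/(C1 + 4*a)


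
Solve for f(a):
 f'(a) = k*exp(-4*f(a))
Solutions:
 f(a) = log(-I*(C1 + 4*a*k)^(1/4))
 f(a) = log(I*(C1 + 4*a*k)^(1/4))
 f(a) = log(-(C1 + 4*a*k)^(1/4))
 f(a) = log(C1 + 4*a*k)/4


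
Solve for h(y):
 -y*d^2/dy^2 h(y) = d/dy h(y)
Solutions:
 h(y) = C1 + C2*log(y)


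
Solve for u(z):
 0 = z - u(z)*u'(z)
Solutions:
 u(z) = -sqrt(C1 + z^2)
 u(z) = sqrt(C1 + z^2)


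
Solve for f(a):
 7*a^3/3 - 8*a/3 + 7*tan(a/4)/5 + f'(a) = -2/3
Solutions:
 f(a) = C1 - 7*a^4/12 + 4*a^2/3 - 2*a/3 + 28*log(cos(a/4))/5


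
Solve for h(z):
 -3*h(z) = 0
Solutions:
 h(z) = 0


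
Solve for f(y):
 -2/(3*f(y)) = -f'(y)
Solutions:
 f(y) = -sqrt(C1 + 12*y)/3
 f(y) = sqrt(C1 + 12*y)/3


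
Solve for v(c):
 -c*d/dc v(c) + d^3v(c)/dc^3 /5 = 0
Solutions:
 v(c) = C1 + Integral(C2*airyai(5^(1/3)*c) + C3*airybi(5^(1/3)*c), c)


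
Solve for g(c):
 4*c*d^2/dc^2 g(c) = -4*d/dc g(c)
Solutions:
 g(c) = C1 + C2*log(c)


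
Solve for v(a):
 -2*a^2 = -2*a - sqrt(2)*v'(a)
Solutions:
 v(a) = C1 + sqrt(2)*a^3/3 - sqrt(2)*a^2/2


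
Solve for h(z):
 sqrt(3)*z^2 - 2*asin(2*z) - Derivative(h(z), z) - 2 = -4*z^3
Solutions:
 h(z) = C1 + z^4 + sqrt(3)*z^3/3 - 2*z*asin(2*z) - 2*z - sqrt(1 - 4*z^2)


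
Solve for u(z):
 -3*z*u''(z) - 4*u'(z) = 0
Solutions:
 u(z) = C1 + C2/z^(1/3)


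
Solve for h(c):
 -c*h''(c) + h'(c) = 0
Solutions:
 h(c) = C1 + C2*c^2


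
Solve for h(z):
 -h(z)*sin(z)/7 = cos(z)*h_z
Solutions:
 h(z) = C1*cos(z)^(1/7)


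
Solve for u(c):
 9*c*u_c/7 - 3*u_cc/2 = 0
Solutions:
 u(c) = C1 + C2*erfi(sqrt(21)*c/7)


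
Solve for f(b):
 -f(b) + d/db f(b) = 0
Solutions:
 f(b) = C1*exp(b)


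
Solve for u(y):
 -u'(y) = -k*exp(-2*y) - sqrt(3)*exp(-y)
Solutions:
 u(y) = C1 - k*exp(-2*y)/2 - sqrt(3)*exp(-y)


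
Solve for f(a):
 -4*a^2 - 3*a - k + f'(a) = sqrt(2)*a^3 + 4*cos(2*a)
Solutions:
 f(a) = C1 + sqrt(2)*a^4/4 + 4*a^3/3 + 3*a^2/2 + a*k + 2*sin(2*a)


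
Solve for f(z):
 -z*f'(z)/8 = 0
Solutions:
 f(z) = C1


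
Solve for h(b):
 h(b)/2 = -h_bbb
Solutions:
 h(b) = C3*exp(-2^(2/3)*b/2) + (C1*sin(2^(2/3)*sqrt(3)*b/4) + C2*cos(2^(2/3)*sqrt(3)*b/4))*exp(2^(2/3)*b/4)


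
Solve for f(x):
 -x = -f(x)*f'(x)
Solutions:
 f(x) = -sqrt(C1 + x^2)
 f(x) = sqrt(C1 + x^2)


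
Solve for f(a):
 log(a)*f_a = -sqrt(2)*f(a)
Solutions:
 f(a) = C1*exp(-sqrt(2)*li(a))


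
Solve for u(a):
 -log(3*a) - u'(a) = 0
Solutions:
 u(a) = C1 - a*log(a) - a*log(3) + a


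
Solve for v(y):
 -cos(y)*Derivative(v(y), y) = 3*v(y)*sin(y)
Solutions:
 v(y) = C1*cos(y)^3


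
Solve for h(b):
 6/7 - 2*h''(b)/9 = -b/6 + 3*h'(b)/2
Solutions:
 h(b) = C1 + C2*exp(-27*b/4) + b^2/18 + 944*b/1701


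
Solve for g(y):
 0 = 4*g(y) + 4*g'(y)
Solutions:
 g(y) = C1*exp(-y)


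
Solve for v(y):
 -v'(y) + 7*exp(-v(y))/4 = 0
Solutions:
 v(y) = log(C1 + 7*y/4)


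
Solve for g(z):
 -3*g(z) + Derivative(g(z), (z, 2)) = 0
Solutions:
 g(z) = C1*exp(-sqrt(3)*z) + C2*exp(sqrt(3)*z)


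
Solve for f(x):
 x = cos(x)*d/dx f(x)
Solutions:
 f(x) = C1 + Integral(x/cos(x), x)


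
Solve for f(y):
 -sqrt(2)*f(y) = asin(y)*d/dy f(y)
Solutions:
 f(y) = C1*exp(-sqrt(2)*Integral(1/asin(y), y))


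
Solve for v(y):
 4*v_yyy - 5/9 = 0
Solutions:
 v(y) = C1 + C2*y + C3*y^2 + 5*y^3/216


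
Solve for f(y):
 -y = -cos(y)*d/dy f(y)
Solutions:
 f(y) = C1 + Integral(y/cos(y), y)


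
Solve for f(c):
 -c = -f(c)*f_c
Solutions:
 f(c) = -sqrt(C1 + c^2)
 f(c) = sqrt(C1 + c^2)


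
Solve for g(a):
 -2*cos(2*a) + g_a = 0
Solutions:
 g(a) = C1 + sin(2*a)


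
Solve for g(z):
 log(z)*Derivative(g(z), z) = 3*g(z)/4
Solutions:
 g(z) = C1*exp(3*li(z)/4)


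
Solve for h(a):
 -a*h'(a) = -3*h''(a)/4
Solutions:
 h(a) = C1 + C2*erfi(sqrt(6)*a/3)


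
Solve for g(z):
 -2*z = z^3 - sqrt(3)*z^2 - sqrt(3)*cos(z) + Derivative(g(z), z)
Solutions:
 g(z) = C1 - z^4/4 + sqrt(3)*z^3/3 - z^2 + sqrt(3)*sin(z)


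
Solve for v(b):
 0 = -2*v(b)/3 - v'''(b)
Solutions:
 v(b) = C3*exp(-2^(1/3)*3^(2/3)*b/3) + (C1*sin(2^(1/3)*3^(1/6)*b/2) + C2*cos(2^(1/3)*3^(1/6)*b/2))*exp(2^(1/3)*3^(2/3)*b/6)


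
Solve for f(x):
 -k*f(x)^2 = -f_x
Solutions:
 f(x) = -1/(C1 + k*x)


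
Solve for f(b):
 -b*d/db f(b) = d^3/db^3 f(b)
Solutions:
 f(b) = C1 + Integral(C2*airyai(-b) + C3*airybi(-b), b)


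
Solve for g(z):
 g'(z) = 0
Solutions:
 g(z) = C1


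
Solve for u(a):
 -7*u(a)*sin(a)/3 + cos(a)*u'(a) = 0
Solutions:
 u(a) = C1/cos(a)^(7/3)


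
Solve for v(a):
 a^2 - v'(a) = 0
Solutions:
 v(a) = C1 + a^3/3


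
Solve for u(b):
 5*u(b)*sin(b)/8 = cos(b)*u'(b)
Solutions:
 u(b) = C1/cos(b)^(5/8)


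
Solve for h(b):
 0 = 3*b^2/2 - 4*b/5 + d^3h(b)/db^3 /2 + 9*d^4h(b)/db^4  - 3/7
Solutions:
 h(b) = C1 + C2*b + C3*b^2 + C4*exp(-b/18) - b^5/20 + 137*b^4/30 - 11503*b^3/35


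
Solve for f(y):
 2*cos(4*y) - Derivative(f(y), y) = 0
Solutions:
 f(y) = C1 + sin(4*y)/2


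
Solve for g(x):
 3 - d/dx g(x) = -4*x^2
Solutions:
 g(x) = C1 + 4*x^3/3 + 3*x


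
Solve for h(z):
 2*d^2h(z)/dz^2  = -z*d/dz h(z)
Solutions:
 h(z) = C1 + C2*erf(z/2)


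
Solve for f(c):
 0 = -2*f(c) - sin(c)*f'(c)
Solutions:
 f(c) = C1*(cos(c) + 1)/(cos(c) - 1)


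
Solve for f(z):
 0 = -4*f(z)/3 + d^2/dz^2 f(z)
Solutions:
 f(z) = C1*exp(-2*sqrt(3)*z/3) + C2*exp(2*sqrt(3)*z/3)


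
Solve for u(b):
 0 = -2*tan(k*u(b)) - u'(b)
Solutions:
 u(b) = Piecewise((-asin(exp(C1*k - 2*b*k))/k + pi/k, Ne(k, 0)), (nan, True))
 u(b) = Piecewise((asin(exp(C1*k - 2*b*k))/k, Ne(k, 0)), (nan, True))


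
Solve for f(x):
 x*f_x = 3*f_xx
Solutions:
 f(x) = C1 + C2*erfi(sqrt(6)*x/6)


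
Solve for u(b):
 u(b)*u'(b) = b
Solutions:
 u(b) = -sqrt(C1 + b^2)
 u(b) = sqrt(C1 + b^2)


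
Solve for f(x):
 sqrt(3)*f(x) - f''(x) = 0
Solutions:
 f(x) = C1*exp(-3^(1/4)*x) + C2*exp(3^(1/4)*x)


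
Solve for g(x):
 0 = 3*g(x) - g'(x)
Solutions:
 g(x) = C1*exp(3*x)


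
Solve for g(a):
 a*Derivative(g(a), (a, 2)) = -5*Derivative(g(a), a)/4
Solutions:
 g(a) = C1 + C2/a^(1/4)


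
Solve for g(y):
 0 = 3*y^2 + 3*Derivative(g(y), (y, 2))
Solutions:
 g(y) = C1 + C2*y - y^4/12
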